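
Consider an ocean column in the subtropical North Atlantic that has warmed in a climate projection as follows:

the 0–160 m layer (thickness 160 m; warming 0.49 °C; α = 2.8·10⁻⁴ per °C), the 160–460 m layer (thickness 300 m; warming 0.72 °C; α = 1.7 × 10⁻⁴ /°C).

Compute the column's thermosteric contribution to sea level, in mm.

Layer 1: 2.8×10⁻⁴ × 160 × 0.49 = 0.021952 m
Layer 2: 0.72 × 1.7×10⁻⁴ × 300 = 0.03672 m
Δh = 0.021952 + 0.03672 = 0.058672 m ≈ 59 mm

Δh = 59 mm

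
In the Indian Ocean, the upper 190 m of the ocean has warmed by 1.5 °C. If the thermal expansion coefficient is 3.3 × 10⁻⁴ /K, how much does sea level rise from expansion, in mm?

Δh = αΔT·H = 3.3×10⁻⁴ × 1.5 × 190 = 0.09405 m

Δh = 94 mm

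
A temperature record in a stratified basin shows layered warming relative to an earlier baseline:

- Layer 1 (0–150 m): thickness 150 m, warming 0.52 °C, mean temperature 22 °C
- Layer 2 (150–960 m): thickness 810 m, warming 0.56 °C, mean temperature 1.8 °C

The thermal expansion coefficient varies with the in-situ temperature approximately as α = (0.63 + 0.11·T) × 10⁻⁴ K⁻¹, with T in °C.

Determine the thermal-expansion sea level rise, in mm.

Layer 1: α = (0.63 + 0.11×22)×10⁻⁴ = 3.05×10⁻⁴ K⁻¹
Layer 2: α = (0.63 + 0.11×1.8)×10⁻⁴ = 0.828×10⁻⁴ K⁻¹
Layer 1: 3.05×10⁻⁴ × 150 × 0.52 = 0.02379 m
Layer 2: 0.828×10⁻⁴ × 810 × 0.56 = 0.03755808 m
Δh = 0.02379 + 0.03755808 = 0.06134808 m

61 mm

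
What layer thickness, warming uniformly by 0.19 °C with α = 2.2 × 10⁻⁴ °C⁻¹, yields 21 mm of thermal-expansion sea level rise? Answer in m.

H ≈ 502 m

H = Δh/(αΔT) = 0.021 / (2.2×10⁻⁴ × 0.19) ≈ 502.4 m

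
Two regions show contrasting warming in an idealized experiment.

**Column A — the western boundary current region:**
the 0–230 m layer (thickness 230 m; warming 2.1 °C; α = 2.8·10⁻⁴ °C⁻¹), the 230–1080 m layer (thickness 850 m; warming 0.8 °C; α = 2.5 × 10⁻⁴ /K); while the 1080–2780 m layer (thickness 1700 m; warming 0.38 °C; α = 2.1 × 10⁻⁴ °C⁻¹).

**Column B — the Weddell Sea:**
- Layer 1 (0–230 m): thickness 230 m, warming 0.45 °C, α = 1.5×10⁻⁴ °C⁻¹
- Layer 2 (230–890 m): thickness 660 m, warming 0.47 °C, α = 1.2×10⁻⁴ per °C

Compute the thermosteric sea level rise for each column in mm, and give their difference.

A Layer 1: 230 × 2.8×10⁻⁴ × 2.1 = 0.13524 m
A 850 × 0.8 × 2.5×10⁻⁴ = 0.17000 m
A 1700 × 2.1×10⁻⁴ × 0.38 = 0.13566 m
A total: 0.44090 m
B 1.5×10⁻⁴ × 230 × 0.45 = 0.015525 m
B Layer 2: 0.47 × 1.2×10⁻⁴ × 660 = 0.037224 m
B total: 0.052749 m
Difference: 0.44090 − 0.052749 = 0.388151 m

A: 440 mm; B: 53 mm; difference 390 mm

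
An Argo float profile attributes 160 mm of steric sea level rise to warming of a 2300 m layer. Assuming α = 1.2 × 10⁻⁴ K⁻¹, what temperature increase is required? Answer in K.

0.580 K

ΔT = Δh/(αH) = 0.16 / (1.2×10⁻⁴ × 2300) ≈ 0.5797 K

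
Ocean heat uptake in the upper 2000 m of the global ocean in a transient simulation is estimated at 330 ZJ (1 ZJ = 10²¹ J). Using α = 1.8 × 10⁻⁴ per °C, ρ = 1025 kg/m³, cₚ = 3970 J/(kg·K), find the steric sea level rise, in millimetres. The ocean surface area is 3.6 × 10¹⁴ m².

Δh ≈ 40.5 mm

Per unit area: Q = 330×10²¹ / (3.6×10¹⁴) ≈ 9.167×10⁸ J/m²
Δh = αQ/(ρcₚ) = 1.8×10⁻⁴ × 9.167×10⁸ / (1025 × 3970) ≈ 0.040549 m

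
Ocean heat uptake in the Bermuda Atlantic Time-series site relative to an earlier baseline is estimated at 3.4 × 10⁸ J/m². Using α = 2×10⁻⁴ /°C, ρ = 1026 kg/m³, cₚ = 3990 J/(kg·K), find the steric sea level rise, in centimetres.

Δh = 1.66 cm

Δh = αQ/(ρcₚ) = 2×10⁻⁴ × 3.4×10⁸ / (1026 × 3990) ≈ 0.016611 m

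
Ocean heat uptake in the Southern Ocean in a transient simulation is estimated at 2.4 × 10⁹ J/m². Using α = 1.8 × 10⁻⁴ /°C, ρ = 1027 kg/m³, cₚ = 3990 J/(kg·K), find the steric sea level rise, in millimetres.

Δh ≈ 105 mm

Δh = αQ/(ρcₚ) = 1.8×10⁻⁴ × 2.4×10⁹ / (1027 × 3990) ≈ 0.10542 m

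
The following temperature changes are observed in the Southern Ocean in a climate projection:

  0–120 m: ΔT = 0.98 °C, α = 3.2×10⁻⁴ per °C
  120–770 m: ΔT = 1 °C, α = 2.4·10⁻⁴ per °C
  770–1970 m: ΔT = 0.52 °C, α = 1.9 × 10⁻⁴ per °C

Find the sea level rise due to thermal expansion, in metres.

Δh = 0.312 m

3.2×10⁻⁴ × 120 × 0.98 = 0.037632 m
Layer 2: 2.4×10⁻⁴ × 1 × 650 = 0.15600 m
1.9×10⁻⁴ × 0.52 × 1200 = 0.11856 m
Δh = 0.037632 + 0.15600 + 0.11856 = 0.312192 m ≈ 0.312 m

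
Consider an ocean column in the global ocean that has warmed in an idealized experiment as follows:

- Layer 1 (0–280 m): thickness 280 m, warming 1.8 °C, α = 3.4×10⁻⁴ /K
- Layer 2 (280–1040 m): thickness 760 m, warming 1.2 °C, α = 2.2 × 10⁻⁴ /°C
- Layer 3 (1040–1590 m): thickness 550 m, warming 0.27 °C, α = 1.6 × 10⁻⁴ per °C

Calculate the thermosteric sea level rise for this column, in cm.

39.6 cm

Layer 1: 1.8 × 3.4×10⁻⁴ × 280 = 0.17136 m
1.2 × 760 × 2.2×10⁻⁴ = 0.20064 m
1040–1590 m: 0.27 × 550 × 1.6×10⁻⁴ = 0.02376 m
Δh = 0.17136 + 0.20064 + 0.02376 = 0.39576 m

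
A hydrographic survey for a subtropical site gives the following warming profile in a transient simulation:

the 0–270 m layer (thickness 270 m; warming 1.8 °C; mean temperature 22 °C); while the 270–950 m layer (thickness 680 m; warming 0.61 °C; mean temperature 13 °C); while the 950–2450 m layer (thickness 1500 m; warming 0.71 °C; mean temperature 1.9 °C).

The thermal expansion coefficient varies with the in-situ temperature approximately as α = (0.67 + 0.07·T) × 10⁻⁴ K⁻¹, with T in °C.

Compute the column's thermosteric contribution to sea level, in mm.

Layer 1: α = (0.67 + 0.07×22)×10⁻⁴ = 2.21×10⁻⁴ K⁻¹
Layer 2: α = (0.67 + 0.07×13)×10⁻⁴ = 1.58×10⁻⁴ K⁻¹
Layer 3: α = (0.67 + 0.07×1.9)×10⁻⁴ = 0.803×10⁻⁴ K⁻¹
Layer 1: 270 × 2.21×10⁻⁴ × 1.8 = 0.107406 m
0.61 × 1.58×10⁻⁴ × 680 = 0.0655384 m
Layer 3: 0.803×10⁻⁴ × 0.71 × 1500 = 0.0855195 m
Δh = 0.107406 + 0.0655384 + 0.0855195 = 0.2584639 m

258 mm of thermosteric rise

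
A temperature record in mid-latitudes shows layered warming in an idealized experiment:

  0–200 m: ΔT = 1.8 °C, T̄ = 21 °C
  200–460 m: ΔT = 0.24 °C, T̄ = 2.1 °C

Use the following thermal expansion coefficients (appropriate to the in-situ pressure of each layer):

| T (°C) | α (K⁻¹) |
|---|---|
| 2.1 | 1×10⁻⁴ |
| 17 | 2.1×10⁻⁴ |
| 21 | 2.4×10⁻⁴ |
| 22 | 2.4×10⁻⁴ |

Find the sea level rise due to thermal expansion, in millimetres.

Layer 1 at 21 °C → α = 2.4×10⁻⁴ K⁻¹
Layer 2 at 2.1 °C → α = 1×10⁻⁴ K⁻¹
1.8 × 2.4×10⁻⁴ × 200 = 0.08640 m
0.24 × 260 × 1×10⁻⁴ = 0.00624 m
Δh = 0.08640 + 0.00624 = 0.09264 m

Δh = 92.6 mm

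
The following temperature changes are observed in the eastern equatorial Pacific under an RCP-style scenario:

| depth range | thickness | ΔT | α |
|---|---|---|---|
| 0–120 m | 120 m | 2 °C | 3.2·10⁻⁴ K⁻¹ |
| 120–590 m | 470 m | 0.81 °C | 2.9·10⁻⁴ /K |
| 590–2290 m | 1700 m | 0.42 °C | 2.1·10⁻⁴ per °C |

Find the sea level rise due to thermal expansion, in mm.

Δh ≈ 340 mm

120 × 2 × 3.2×10⁻⁴ = 0.07680 m
120–590 m: 0.81 × 470 × 2.9×10⁻⁴ = 0.110403 m
2.1×10⁻⁴ × 1700 × 0.42 = 0.14994 m
Δh = 0.07680 + 0.110403 + 0.14994 = 0.337143 m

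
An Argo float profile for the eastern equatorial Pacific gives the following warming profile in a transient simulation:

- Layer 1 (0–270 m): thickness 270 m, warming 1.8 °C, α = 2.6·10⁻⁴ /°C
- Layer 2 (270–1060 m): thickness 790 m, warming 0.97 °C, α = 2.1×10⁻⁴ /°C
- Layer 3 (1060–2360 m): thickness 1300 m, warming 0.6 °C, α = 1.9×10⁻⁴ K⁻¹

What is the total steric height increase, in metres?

about 0.44 m

0–270 m: 270 × 2.6×10⁻⁴ × 1.8 = 0.12636 m
270–1060 m: 790 × 2.1×10⁻⁴ × 0.97 = 0.160923 m
0.6 × 1300 × 1.9×10⁻⁴ = 0.14820 m
Δh = 0.12636 + 0.160923 + 0.14820 = 0.435483 m ≈ 0.44 m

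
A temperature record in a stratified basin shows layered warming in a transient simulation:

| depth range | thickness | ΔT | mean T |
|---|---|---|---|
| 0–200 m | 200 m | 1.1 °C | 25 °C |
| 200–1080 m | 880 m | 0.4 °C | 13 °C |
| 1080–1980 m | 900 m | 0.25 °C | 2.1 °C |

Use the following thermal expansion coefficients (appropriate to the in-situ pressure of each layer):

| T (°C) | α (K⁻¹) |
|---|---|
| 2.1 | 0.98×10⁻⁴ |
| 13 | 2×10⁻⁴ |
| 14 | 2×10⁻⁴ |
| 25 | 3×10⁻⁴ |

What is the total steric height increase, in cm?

Layer 1 at 25 °C → α = 3×10⁻⁴ K⁻¹
Layer 2 at 13 °C → α = 2×10⁻⁴ K⁻¹
Layer 3 at 2.1 °C → α = 0.98×10⁻⁴ K⁻¹
1.1 × 200 × 3×10⁻⁴ = 0.06600 m
Layer 2: 2×10⁻⁴ × 0.4 × 880 = 0.07040 m
900 × 0.25 × 0.98×10⁻⁴ = 0.02205 m
Δh = 0.06600 + 0.07040 + 0.02205 = 0.15845 m

Δh ≈ 16 cm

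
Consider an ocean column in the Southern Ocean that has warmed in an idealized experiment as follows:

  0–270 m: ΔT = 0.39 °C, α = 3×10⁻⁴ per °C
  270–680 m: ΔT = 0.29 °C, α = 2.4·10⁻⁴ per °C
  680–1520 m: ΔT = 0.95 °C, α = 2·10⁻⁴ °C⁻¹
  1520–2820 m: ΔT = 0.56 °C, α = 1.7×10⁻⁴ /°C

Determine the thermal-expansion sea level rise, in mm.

Δh = 340 mm

0–270 m: 0.39 × 270 × 3×10⁻⁴ = 0.03159 m
270–680 m: 410 × 2.4×10⁻⁴ × 0.29 = 0.028536 m
Layer 3: 2×10⁻⁴ × 0.95 × 840 = 0.15960 m
1300 × 1.7×10⁻⁴ × 0.56 = 0.12376 m
Δh = 0.03159 + 0.028536 + 0.15960 + 0.12376 = 0.343486 m ≈ 340 mm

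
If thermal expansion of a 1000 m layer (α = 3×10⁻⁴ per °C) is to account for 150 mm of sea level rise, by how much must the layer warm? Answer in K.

0.50 K

ΔT = Δh/(αH) = 0.15 / (3×10⁻⁴ × 1000) = 0.5000 K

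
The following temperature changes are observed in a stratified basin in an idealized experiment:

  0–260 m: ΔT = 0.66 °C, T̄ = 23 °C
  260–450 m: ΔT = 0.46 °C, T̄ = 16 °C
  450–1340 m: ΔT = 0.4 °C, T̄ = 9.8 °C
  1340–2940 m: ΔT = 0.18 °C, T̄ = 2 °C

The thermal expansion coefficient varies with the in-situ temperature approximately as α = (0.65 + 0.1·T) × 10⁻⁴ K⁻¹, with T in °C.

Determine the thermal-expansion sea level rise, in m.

0.153 m of thermosteric rise

Layer 1: α = (0.65 + 0.1×23)×10⁻⁴ = 2.95×10⁻⁴ K⁻¹
Layer 2: α = (0.65 + 0.1×16)×10⁻⁴ = 2.25×10⁻⁴ K⁻¹
Layer 3: α = (0.65 + 0.1×9.8)×10⁻⁴ = 1.63×10⁻⁴ K⁻¹
Layer 4: α = (0.65 + 0.1×2)×10⁻⁴ = 0.85×10⁻⁴ K⁻¹
Layer 1: 2.95×10⁻⁴ × 260 × 0.66 = 0.050622 m
0.46 × 2.25×10⁻⁴ × 190 = 0.019665 m
Layer 3: 1.63×10⁻⁴ × 890 × 0.4 = 0.058028 m
Layer 4: 0.85×10⁻⁴ × 0.18 × 1600 = 0.02448 m
Δh = 0.050622 + 0.019665 + 0.058028 + 0.02448 = 0.152795 m ≈ 0.153 m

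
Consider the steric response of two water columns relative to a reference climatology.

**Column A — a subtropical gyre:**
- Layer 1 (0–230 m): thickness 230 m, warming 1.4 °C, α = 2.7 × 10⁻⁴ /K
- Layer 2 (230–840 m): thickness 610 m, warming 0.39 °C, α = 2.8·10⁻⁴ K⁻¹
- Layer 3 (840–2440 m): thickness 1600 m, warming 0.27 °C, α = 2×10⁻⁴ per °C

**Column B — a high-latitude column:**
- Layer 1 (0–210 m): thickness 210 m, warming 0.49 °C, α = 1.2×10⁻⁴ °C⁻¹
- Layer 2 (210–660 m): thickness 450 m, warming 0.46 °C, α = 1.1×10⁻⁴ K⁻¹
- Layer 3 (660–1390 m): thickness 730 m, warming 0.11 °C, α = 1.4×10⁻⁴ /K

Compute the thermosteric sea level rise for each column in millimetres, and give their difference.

A Layer 1: 1.4 × 230 × 2.7×10⁻⁴ = 0.08694 m
A 230–840 m: 2.8×10⁻⁴ × 610 × 0.39 = 0.066612 m
A 840–2440 m: 1600 × 2×10⁻⁴ × 0.27 = 0.08640 m
A total: 0.239952 m
B 210 × 1.2×10⁻⁴ × 0.49 = 0.012348 m
B 210–660 m: 0.46 × 1.1×10⁻⁴ × 450 = 0.02277 m
B 660–1390 m: 0.11 × 730 × 1.4×10⁻⁴ = 0.011242 m
B total: 0.04636 m
Difference: 0.239952 − 0.04636 = 0.193592 m

A: 240 mm; B: 46.4 mm; difference 194 mm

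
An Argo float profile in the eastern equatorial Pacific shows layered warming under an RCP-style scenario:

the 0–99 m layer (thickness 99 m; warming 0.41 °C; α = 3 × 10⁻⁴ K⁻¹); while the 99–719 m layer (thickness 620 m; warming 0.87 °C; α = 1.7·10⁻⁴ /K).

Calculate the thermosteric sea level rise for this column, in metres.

0–99 m: 3×10⁻⁴ × 0.41 × 99 = 0.012177 m
99–719 m: 0.87 × 1.7×10⁻⁴ × 620 = 0.091698 m
Δh = 0.012177 + 0.091698 = 0.103875 m ≈ 0.104 m

about 0.104 m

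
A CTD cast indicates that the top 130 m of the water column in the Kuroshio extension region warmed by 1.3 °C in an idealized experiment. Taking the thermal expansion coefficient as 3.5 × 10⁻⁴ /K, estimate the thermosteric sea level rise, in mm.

59.2 mm

Δh = αΔT·H = 3.5×10⁻⁴ × 1.3 × 130 = 0.05915 m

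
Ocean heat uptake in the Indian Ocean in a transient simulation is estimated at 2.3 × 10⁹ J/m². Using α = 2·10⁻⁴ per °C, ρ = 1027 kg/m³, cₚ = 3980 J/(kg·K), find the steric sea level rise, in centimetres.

Δh = 11.3 cm

Δh = αQ/(ρcₚ) = 2×10⁻⁴ × 2.3×10⁹ / (1027 × 3980) ≈ 0.11254 m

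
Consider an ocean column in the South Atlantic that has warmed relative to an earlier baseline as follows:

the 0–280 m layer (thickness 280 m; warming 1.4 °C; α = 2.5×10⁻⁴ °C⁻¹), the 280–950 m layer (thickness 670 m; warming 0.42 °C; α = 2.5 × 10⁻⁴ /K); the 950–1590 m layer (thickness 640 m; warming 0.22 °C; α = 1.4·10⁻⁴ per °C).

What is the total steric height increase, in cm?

Layer 1: 1.4 × 2.5×10⁻⁴ × 280 = 0.09800 m
670 × 0.42 × 2.5×10⁻⁴ = 0.07035 m
950–1590 m: 1.4×10⁻⁴ × 640 × 0.22 = 0.019712 m
Δh = 0.09800 + 0.07035 + 0.019712 = 0.188062 m

Δh = 18.8 cm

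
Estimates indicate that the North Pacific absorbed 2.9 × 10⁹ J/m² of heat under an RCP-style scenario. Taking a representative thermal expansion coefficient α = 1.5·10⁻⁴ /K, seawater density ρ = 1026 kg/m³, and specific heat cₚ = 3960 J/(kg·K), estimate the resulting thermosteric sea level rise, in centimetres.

10.7 cm

Δh = αQ/(ρcₚ) = 1.5×10⁻⁴ × 2.9×10⁹ / (1026 × 3960) ≈ 0.10706 m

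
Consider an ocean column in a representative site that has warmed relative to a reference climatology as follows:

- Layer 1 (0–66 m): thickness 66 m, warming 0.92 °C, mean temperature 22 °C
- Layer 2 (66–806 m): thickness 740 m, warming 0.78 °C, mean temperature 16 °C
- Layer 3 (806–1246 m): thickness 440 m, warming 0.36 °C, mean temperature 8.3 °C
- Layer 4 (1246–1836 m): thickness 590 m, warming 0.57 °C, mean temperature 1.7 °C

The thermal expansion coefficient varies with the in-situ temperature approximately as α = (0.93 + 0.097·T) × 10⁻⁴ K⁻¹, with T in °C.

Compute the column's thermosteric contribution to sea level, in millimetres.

Δh ≈ 226 mm

Layer 1: α = (0.93 + 0.097×22)×10⁻⁴ = 3.064×10⁻⁴ K⁻¹
Layer 2: α = (0.93 + 0.097×16)×10⁻⁴ = 2.482×10⁻⁴ K⁻¹
Layer 3: α = (0.93 + 0.097×8.3)×10⁻⁴ = 1.7351×10⁻⁴ K⁻¹
Layer 4: α = (0.93 + 0.097×1.7)×10⁻⁴ = 1.0949×10⁻⁴ K⁻¹
66 × 0.92 × 3.064×10⁻⁴ = 0.018604608 m
66–806 m: 740 × 0.78 × 2.482×10⁻⁴ = 0.14326104 m
Layer 3: 0.36 × 440 × 1.7351×10⁻⁴ = 0.027483984 m
1.0949×10⁻⁴ × 0.57 × 590 = 0.036821487 m
Δh = 0.018604608 + 0.14326104 + 0.027483984 + 0.036821487 = 0.226171119 m ≈ 226 mm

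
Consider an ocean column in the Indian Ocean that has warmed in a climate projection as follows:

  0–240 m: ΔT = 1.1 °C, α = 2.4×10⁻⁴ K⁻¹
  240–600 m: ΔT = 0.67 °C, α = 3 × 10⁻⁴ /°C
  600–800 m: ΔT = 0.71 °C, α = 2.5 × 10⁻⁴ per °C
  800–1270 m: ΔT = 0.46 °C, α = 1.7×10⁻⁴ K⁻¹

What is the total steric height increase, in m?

about 0.208 m

Layer 1: 2.4×10⁻⁴ × 240 × 1.1 = 0.06336 m
0.67 × 360 × 3×10⁻⁴ = 0.07236 m
600–800 m: 200 × 2.5×10⁻⁴ × 0.71 = 0.03550 m
Layer 4: 0.46 × 470 × 1.7×10⁻⁴ = 0.036754 m
Δh = 0.06336 + 0.07236 + 0.03550 + 0.036754 = 0.207974 m ≈ 0.208 m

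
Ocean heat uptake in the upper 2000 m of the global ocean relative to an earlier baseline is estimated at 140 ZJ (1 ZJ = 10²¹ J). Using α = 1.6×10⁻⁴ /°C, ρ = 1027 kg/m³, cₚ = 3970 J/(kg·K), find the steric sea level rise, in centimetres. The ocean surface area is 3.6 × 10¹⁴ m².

1.5 cm

Per unit area: Q = 140×10²¹ / (3.6×10¹⁴) ≈ 3.889×10⁸ J/m²
Δh = αQ/(ρcₚ) = 1.6×10⁻⁴ × 3.889×10⁸ / (1027 × 3970) ≈ 0.015261 m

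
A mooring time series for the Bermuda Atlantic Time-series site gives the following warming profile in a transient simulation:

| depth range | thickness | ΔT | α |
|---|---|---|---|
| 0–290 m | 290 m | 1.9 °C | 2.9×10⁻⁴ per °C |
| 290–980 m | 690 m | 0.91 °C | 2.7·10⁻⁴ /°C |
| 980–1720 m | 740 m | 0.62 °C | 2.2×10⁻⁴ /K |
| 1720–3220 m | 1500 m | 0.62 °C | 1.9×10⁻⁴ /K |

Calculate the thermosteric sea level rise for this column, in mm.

Δh = 607 mm

290 × 2.9×10⁻⁴ × 1.9 = 0.15979 m
290–980 m: 2.7×10⁻⁴ × 690 × 0.91 = 0.169533 m
740 × 2.2×10⁻⁴ × 0.62 = 0.100936 m
1500 × 1.9×10⁻⁴ × 0.62 = 0.17670 m
Δh = 0.15979 + 0.169533 + 0.100936 + 0.17670 = 0.606959 m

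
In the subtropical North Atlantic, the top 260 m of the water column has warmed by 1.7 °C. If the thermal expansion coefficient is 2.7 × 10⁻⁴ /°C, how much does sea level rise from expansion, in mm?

Δh = αΔT·H = 2.7×10⁻⁴ × 1.7 × 260 = 0.11934 m

Δh ≈ 120 mm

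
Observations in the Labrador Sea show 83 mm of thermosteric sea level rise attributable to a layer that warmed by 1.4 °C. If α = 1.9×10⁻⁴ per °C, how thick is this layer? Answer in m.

about 310 m

H = Δh/(αΔT) = 0.083 / (1.9×10⁻⁴ × 1.4) ≈ 312.0 m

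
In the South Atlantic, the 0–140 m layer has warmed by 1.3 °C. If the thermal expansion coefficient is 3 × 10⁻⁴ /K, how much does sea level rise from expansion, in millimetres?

Δh = αΔT·H = 3×10⁻⁴ × 1.3 × 140 = 0.05460 m

about 54.6 mm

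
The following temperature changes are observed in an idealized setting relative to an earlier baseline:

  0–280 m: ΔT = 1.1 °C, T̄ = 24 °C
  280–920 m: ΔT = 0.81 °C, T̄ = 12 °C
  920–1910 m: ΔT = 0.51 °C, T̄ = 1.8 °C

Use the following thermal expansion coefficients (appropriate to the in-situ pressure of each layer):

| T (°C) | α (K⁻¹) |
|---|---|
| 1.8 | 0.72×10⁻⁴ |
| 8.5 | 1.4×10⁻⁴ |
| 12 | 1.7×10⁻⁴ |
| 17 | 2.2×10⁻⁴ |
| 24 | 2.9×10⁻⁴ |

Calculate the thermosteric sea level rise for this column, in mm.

Δh ≈ 210 mm

Layer 1 at 24 °C → α = 2.9×10⁻⁴ K⁻¹
Layer 2 at 12 °C → α = 1.7×10⁻⁴ K⁻¹
Layer 3 at 1.8 °C → α = 0.72×10⁻⁴ K⁻¹
2.9×10⁻⁴ × 280 × 1.1 = 0.08932 m
280–920 m: 0.81 × 1.7×10⁻⁴ × 640 = 0.088128 m
920–1910 m: 0.72×10⁻⁴ × 0.51 × 990 = 0.0363528 m
Δh = 0.08932 + 0.088128 + 0.0363528 = 0.2138008 m ≈ 210 mm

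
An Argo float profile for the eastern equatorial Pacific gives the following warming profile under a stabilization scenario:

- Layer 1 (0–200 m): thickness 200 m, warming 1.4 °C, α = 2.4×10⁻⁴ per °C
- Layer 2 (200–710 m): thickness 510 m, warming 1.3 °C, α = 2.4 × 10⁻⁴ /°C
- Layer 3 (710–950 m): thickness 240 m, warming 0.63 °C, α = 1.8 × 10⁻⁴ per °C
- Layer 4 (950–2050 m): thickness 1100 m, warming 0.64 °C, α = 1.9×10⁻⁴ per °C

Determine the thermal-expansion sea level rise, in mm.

387 mm

2.4×10⁻⁴ × 1.4 × 200 = 0.06720 m
200–710 m: 1.3 × 510 × 2.4×10⁻⁴ = 0.15912 m
Layer 3: 240 × 1.8×10⁻⁴ × 0.63 = 0.027216 m
Layer 4: 0.64 × 1.9×10⁻⁴ × 1100 = 0.13376 m
Δh = 0.06720 + 0.15912 + 0.027216 + 0.13376 = 0.387296 m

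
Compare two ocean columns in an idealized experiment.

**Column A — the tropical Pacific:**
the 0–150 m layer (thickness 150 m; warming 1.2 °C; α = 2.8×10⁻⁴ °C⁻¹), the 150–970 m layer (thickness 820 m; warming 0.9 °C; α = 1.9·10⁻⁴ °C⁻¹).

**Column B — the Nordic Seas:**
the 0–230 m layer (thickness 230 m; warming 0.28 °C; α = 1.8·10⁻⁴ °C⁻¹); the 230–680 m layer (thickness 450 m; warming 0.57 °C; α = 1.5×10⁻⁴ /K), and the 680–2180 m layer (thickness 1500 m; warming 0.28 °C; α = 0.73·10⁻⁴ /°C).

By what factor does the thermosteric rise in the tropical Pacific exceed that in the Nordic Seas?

A 0–150 m: 150 × 2.8×10⁻⁴ × 1.2 = 0.05040 m
A 1.9×10⁻⁴ × 0.9 × 820 = 0.14022 m
A total: 0.19062 m
B Layer 1: 230 × 0.28 × 1.8×10⁻⁴ = 0.011592 m
B Layer 2: 0.57 × 450 × 1.5×10⁻⁴ = 0.038475 m
B 680–2180 m: 0.73×10⁻⁴ × 0.28 × 1500 = 0.03066 m
B total: 0.080727 m
Ratio: 0.19062 / 0.080727 ≈ 2.361

a factor of 2.4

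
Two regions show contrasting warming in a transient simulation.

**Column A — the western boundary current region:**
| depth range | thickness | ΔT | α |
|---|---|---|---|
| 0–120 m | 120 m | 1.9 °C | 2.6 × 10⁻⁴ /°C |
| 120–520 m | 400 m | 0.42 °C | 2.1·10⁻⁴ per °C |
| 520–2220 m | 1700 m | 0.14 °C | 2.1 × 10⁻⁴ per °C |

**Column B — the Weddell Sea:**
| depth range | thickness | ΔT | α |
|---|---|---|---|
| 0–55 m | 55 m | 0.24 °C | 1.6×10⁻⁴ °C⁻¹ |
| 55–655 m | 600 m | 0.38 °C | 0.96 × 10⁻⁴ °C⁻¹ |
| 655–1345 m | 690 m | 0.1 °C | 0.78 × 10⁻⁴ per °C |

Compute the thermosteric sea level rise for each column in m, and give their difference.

Δh_A ≈ 0.14 m, Δh_B ≈ 0.029 m; difference ≈ 0.12 m

A 2.6×10⁻⁴ × 1.9 × 120 = 0.05928 m
A 120–520 m: 400 × 0.42 × 2.1×10⁻⁴ = 0.03528 m
A 520–2220 m: 2.1×10⁻⁴ × 0.14 × 1700 = 0.04998 m
A total: 0.14454 m
B Layer 1: 1.6×10⁻⁴ × 0.24 × 55 = 0.002112 m
B 600 × 0.38 × 0.96×10⁻⁴ = 0.021888 m
B 0.1 × 690 × 0.78×10⁻⁴ = 0.005382 m
B total: 0.029382 m
Difference: 0.14454 − 0.029382 = 0.115158 m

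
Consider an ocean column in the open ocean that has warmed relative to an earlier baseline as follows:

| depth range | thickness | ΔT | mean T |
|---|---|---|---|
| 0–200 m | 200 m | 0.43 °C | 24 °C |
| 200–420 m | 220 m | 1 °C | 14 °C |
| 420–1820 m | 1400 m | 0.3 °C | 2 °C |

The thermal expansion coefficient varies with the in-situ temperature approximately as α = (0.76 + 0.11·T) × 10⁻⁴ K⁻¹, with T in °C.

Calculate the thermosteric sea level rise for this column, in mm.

121 mm

Layer 1: α = (0.76 + 0.11×24)×10⁻⁴ = 3.4×10⁻⁴ K⁻¹
Layer 2: α = (0.76 + 0.11×14)×10⁻⁴ = 2.3×10⁻⁴ K⁻¹
Layer 3: α = (0.76 + 0.11×2)×10⁻⁴ = 0.98×10⁻⁴ K⁻¹
Layer 1: 3.4×10⁻⁴ × 200 × 0.43 = 0.02924 m
200–420 m: 220 × 1 × 2.3×10⁻⁴ = 0.05060 m
0.98×10⁻⁴ × 1400 × 0.3 = 0.04116 m
Δh = 0.02924 + 0.05060 + 0.04116 = 0.12100 m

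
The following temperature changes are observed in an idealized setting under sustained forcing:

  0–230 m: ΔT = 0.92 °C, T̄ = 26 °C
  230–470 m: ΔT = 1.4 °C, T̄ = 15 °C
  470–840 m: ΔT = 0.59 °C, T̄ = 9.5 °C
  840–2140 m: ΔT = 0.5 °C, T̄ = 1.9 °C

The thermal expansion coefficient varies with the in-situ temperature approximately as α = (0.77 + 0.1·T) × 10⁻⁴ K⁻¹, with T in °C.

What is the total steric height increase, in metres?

Δh = 0.25 m

Layer 1: α = (0.77 + 0.1×26)×10⁻⁴ = 3.37×10⁻⁴ K⁻¹
Layer 2: α = (0.77 + 0.1×15)×10⁻⁴ = 2.27×10⁻⁴ K⁻¹
Layer 3: α = (0.77 + 0.1×9.5)×10⁻⁴ = 1.72×10⁻⁴ K⁻¹
Layer 4: α = (0.77 + 0.1×1.9)×10⁻⁴ = 0.96×10⁻⁴ K⁻¹
0–230 m: 230 × 0.92 × 3.37×10⁻⁴ = 0.0713092 m
2.27×10⁻⁴ × 240 × 1.4 = 0.076272 m
370 × 0.59 × 1.72×10⁻⁴ = 0.0375476 m
0.96×10⁻⁴ × 0.5 × 1300 = 0.06240 m
Δh = 0.0713092 + 0.076272 + 0.0375476 + 0.06240 = 0.2475288 m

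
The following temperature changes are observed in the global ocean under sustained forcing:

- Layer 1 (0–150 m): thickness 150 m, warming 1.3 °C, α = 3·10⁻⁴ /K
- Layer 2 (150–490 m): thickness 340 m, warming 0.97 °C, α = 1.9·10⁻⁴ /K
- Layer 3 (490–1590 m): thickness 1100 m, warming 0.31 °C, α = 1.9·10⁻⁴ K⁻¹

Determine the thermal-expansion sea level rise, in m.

Layer 1: 1.3 × 3×10⁻⁴ × 150 = 0.05850 m
150–490 m: 1.9×10⁻⁴ × 340 × 0.97 = 0.062662 m
Layer 3: 0.31 × 1.9×10⁻⁴ × 1100 = 0.06479 m
Δh = 0.05850 + 0.062662 + 0.06479 = 0.185952 m ≈ 0.186 m

0.186 m of thermosteric rise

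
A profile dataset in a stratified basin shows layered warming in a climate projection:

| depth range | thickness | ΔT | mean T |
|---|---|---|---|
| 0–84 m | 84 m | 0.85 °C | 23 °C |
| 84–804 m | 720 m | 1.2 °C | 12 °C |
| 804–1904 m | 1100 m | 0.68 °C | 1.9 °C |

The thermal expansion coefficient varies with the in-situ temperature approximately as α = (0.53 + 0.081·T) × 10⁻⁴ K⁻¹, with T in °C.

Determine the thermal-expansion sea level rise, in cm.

19.8 cm of thermosteric rise

Layer 1: α = (0.53 + 0.081×23)×10⁻⁴ = 2.393×10⁻⁴ K⁻¹
Layer 2: α = (0.53 + 0.081×12)×10⁻⁴ = 1.502×10⁻⁴ K⁻¹
Layer 3: α = (0.53 + 0.081×1.9)×10⁻⁴ = 0.6839×10⁻⁴ K⁻¹
2.393×10⁻⁴ × 84 × 0.85 = 0.01708602 m
720 × 1.2 × 1.502×10⁻⁴ = 0.1297728 m
0.68 × 0.6839×10⁻⁴ × 1100 = 0.05115572 m
Δh = 0.01708602 + 0.1297728 + 0.05115572 = 0.19801454 m ≈ 19.8 cm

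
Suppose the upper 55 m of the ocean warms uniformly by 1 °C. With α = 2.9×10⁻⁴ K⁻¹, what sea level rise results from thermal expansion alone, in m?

0.0160 m of thermosteric rise

Δh = αΔT·H = 2.9×10⁻⁴ × 1 × 55 = 0.01595 m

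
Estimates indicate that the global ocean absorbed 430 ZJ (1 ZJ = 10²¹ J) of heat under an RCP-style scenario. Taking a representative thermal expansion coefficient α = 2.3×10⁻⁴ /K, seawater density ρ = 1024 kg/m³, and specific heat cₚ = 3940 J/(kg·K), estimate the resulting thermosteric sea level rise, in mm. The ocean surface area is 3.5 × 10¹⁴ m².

70 mm of thermosteric rise

Per unit area: Q = 430×10²¹ / (3.5×10¹⁴) ≈ 1.229×10⁹ J/m²
Δh = αQ/(ρcₚ) = 2.3×10⁻⁴ × 1.229×10⁹ / (1024 × 3940) ≈ 0.070062 m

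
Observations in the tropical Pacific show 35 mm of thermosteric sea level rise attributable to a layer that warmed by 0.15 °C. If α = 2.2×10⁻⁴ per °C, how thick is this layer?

about 1060 m

H = Δh/(αΔT) = 0.035 / (2.2×10⁻⁴ × 0.15) ≈ 1061 m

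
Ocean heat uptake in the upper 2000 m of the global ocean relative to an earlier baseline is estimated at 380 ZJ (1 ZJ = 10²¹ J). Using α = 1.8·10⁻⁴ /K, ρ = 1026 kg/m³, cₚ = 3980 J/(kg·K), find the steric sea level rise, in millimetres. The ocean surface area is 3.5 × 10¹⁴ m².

Δh ≈ 47.9 mm

Per unit area: Q = 380×10²¹ / (3.5×10¹⁴) ≈ 1.086×10⁹ J/m²
Δh = αQ/(ρcₚ) = 1.8×10⁻⁴ × 1.086×10⁹ / (1026 × 3980) ≈ 0.047871 m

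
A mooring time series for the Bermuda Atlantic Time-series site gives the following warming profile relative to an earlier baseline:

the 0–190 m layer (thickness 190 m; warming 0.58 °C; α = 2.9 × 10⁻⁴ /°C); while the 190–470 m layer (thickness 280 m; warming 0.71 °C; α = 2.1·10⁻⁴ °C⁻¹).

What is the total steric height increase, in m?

Layer 1: 190 × 0.58 × 2.9×10⁻⁴ = 0.031958 m
Layer 2: 2.1×10⁻⁴ × 0.71 × 280 = 0.041748 m
Δh = 0.031958 + 0.041748 = 0.073706 m

about 0.074 m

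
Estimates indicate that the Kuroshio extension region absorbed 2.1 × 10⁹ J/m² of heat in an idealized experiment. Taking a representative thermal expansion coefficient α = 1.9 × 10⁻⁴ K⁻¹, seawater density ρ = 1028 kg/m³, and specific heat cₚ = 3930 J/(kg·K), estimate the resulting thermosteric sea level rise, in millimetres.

about 98.8 mm

Δh = αQ/(ρcₚ) = 1.9×10⁻⁴ × 2.1×10⁹ / (1028 × 3930) ≈ 0.098761 m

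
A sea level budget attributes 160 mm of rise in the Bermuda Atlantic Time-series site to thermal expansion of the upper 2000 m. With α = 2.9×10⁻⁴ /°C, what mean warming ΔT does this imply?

0.276 °C

ΔT = Δh/(αH) = 0.16 / (2.9×10⁻⁴ × 2000) ≈ 0.2759 °C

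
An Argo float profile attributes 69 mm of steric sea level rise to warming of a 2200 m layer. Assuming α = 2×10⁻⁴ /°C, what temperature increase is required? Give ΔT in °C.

about 0.157 °C

ΔT = Δh/(αH) = 0.069 / (2×10⁻⁴ × 2200) ≈ 0.1568 °C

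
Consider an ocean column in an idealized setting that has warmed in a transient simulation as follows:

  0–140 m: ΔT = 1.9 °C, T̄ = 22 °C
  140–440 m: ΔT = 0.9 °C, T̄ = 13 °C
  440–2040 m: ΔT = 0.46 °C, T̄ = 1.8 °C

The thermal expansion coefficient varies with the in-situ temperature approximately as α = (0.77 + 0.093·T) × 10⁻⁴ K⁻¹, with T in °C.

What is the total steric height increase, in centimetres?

20 cm

Layer 1: α = (0.77 + 0.093×22)×10⁻⁴ = 2.816×10⁻⁴ K⁻¹
Layer 2: α = (0.77 + 0.093×13)×10⁻⁴ = 1.979×10⁻⁴ K⁻¹
Layer 3: α = (0.77 + 0.093×1.8)×10⁻⁴ = 0.9374×10⁻⁴ K⁻¹
Layer 1: 2.816×10⁻⁴ × 140 × 1.9 = 0.0749056 m
Layer 2: 1.979×10⁻⁴ × 300 × 0.9 = 0.053433 m
Layer 3: 0.46 × 1600 × 0.9374×10⁻⁴ = 0.06899264 m
Δh = 0.0749056 + 0.053433 + 0.06899264 = 0.19733124 m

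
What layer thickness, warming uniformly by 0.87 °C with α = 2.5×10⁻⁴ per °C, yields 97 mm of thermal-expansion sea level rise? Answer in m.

H = Δh/(αΔT) = 0.097 / (2.5×10⁻⁴ × 0.87) ≈ 446.0 m

about 450 m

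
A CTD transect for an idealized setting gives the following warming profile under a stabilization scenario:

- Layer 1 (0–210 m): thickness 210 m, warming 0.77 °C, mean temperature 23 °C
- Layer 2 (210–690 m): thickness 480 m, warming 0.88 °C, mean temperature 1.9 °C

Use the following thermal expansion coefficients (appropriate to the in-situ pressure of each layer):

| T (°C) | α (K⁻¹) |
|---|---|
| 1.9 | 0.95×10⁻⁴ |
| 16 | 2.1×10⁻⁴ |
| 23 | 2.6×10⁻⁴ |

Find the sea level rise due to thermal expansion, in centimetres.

Layer 1 at 23 °C → α = 2.6×10⁻⁴ K⁻¹
Layer 2 at 1.9 °C → α = 0.95×10⁻⁴ K⁻¹
2.6×10⁻⁴ × 0.77 × 210 = 0.042042 m
210–690 m: 480 × 0.88 × 0.95×10⁻⁴ = 0.040128 m
Δh = 0.042042 + 0.040128 = 0.08217 m

about 8.2 cm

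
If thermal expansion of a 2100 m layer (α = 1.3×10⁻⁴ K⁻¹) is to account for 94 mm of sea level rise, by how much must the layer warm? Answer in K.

0.344 K

ΔT = Δh/(αH) = 0.094 / (1.3×10⁻⁴ × 2100) ≈ 0.3443 K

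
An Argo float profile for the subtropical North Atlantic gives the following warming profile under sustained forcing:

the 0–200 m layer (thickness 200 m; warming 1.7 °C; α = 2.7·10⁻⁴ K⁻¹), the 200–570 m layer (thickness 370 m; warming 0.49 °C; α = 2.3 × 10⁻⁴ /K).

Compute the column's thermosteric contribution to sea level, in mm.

133 mm

0–200 m: 2.7×10⁻⁴ × 200 × 1.7 = 0.09180 m
Layer 2: 0.49 × 370 × 2.3×10⁻⁴ = 0.041699 m
Δh = 0.09180 + 0.041699 = 0.133499 m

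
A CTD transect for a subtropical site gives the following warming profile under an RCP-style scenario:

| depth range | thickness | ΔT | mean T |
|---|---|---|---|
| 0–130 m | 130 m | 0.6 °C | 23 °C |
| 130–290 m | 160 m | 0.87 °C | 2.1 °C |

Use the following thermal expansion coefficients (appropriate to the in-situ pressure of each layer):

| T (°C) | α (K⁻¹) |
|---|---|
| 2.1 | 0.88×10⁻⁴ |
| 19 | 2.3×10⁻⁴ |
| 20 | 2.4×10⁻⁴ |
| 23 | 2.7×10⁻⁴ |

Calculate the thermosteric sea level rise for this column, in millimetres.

33.3 mm

Layer 1 at 23 °C → α = 2.7×10⁻⁴ K⁻¹
Layer 2 at 2.1 °C → α = 0.88×10⁻⁴ K⁻¹
0–130 m: 0.6 × 130 × 2.7×10⁻⁴ = 0.02106 m
0.87 × 160 × 0.88×10⁻⁴ = 0.0122496 m
Δh = 0.02106 + 0.0122496 = 0.0333096 m ≈ 33.3 mm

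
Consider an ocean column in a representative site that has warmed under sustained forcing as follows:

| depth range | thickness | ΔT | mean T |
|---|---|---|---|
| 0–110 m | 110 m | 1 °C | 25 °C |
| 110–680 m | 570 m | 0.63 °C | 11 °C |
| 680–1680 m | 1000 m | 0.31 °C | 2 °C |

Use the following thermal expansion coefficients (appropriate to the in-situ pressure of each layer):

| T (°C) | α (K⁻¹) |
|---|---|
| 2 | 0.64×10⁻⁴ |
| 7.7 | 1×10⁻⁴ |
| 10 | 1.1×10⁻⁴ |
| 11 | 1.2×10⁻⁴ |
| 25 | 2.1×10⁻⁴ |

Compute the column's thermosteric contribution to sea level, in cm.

Layer 1 at 25 °C → α = 2.1×10⁻⁴ K⁻¹
Layer 2 at 11 °C → α = 1.2×10⁻⁴ K⁻¹
Layer 3 at 2 °C → α = 0.64×10⁻⁴ K⁻¹
0–110 m: 2.1×10⁻⁴ × 110 × 1 = 0.02310 m
1.2×10⁻⁴ × 570 × 0.63 = 0.043092 m
680–1680 m: 1000 × 0.31 × 0.64×10⁻⁴ = 0.01984 m
Δh = 0.02310 + 0.043092 + 0.01984 = 0.086032 m

8.60 cm of thermosteric rise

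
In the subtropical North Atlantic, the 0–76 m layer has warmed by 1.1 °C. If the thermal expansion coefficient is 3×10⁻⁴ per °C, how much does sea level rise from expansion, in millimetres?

about 25.1 mm

Δh = αΔT·H = 3×10⁻⁴ × 1.1 × 76 = 0.02508 m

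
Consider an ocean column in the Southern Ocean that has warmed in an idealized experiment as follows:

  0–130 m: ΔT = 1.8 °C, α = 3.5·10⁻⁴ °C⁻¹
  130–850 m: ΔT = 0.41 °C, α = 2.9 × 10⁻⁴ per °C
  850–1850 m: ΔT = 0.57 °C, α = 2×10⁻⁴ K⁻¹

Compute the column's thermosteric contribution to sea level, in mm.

about 282 mm

0–130 m: 1.8 × 130 × 3.5×10⁻⁴ = 0.08190 m
130–850 m: 720 × 0.41 × 2.9×10⁻⁴ = 0.085608 m
850–1850 m: 2×10⁻⁴ × 1000 × 0.57 = 0.11400 m
Δh = 0.08190 + 0.085608 + 0.11400 = 0.281508 m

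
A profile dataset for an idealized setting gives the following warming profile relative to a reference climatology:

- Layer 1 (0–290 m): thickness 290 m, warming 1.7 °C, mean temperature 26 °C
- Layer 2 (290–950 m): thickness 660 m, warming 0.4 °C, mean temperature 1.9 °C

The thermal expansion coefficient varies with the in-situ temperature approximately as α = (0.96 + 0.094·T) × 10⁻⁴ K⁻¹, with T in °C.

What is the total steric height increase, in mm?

198 mm of thermosteric rise

Layer 1: α = (0.96 + 0.094×26)×10⁻⁴ = 3.404×10⁻⁴ K⁻¹
Layer 2: α = (0.96 + 0.094×1.9)×10⁻⁴ = 1.1386×10⁻⁴ K⁻¹
Layer 1: 290 × 1.7 × 3.404×10⁻⁴ = 0.1678172 m
1.1386×10⁻⁴ × 660 × 0.4 = 0.03005904 m
Δh = 0.1678172 + 0.03005904 = 0.19787624 m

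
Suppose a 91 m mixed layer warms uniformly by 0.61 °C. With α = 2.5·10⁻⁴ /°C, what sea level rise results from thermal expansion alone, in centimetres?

Δh ≈ 1.4 cm

Δh = αΔT·H = 2.5×10⁻⁴ × 0.61 × 91 = 0.0138775 m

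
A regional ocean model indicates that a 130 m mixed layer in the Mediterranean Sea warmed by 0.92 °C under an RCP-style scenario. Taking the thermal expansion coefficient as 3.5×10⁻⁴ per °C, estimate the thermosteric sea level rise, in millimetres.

Δh = αΔT·H = 3.5×10⁻⁴ × 0.92 × 130 = 0.04186 m

about 41.9 mm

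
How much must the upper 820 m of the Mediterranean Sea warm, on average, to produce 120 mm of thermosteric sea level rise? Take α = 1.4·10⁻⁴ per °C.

ΔT = Δh/(αH) = 0.12 / (1.4×10⁻⁴ × 820) ≈ 1.045 °C

about 1.0 °C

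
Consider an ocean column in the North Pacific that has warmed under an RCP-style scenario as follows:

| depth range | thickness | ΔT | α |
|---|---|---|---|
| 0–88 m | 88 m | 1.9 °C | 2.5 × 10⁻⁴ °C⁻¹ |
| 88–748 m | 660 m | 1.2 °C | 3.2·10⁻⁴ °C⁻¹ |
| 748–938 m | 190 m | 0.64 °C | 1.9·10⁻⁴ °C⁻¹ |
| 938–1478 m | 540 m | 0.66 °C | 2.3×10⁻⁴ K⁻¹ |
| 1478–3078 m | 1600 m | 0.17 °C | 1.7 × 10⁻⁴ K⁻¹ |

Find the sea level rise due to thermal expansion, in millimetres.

Layer 1: 2.5×10⁻⁴ × 88 × 1.9 = 0.04180 m
88–748 m: 1.2 × 3.2×10⁻⁴ × 660 = 0.25344 m
748–938 m: 0.64 × 1.9×10⁻⁴ × 190 = 0.023104 m
2.3×10⁻⁴ × 0.66 × 540 = 0.081972 m
Layer 5: 1600 × 1.7×10⁻⁴ × 0.17 = 0.04624 m
Δh = 0.04180 + 0.25344 + 0.023104 + 0.081972 + 0.04624 = 0.446556 m

447 mm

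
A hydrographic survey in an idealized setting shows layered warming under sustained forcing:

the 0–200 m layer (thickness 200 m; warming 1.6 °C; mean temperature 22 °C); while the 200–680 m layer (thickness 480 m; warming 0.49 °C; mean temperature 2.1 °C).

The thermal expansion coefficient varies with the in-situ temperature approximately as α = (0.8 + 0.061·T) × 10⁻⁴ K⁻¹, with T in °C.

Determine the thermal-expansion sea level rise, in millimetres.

Layer 1: α = (0.8 + 0.061×22)×10⁻⁴ = 2.142×10⁻⁴ K⁻¹
Layer 2: α = (0.8 + 0.061×2.1)×10⁻⁴ = 0.9281×10⁻⁴ K⁻¹
1.6 × 2.142×10⁻⁴ × 200 = 0.068544 m
0.49 × 480 × 0.9281×10⁻⁴ = 0.021828912 m
Δh = 0.068544 + 0.021828912 = 0.090372912 m

Δh = 90.4 mm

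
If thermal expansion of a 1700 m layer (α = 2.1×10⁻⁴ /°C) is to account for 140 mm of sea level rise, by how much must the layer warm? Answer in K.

about 0.392 K

ΔT = Δh/(αH) = 0.14 / (2.1×10⁻⁴ × 1700) ≈ 0.3922 K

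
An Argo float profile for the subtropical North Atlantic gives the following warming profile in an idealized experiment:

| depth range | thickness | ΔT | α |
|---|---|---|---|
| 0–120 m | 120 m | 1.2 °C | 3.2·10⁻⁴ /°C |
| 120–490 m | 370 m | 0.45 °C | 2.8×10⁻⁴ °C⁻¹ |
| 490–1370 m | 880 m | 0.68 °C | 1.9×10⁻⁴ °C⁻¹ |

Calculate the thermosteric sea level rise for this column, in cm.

0–120 m: 120 × 1.2 × 3.2×10⁻⁴ = 0.04608 m
120–490 m: 0.45 × 2.8×10⁻⁴ × 370 = 0.04662 m
1.9×10⁻⁴ × 880 × 0.68 = 0.113696 m
Δh = 0.04608 + 0.04662 + 0.113696 = 0.206396 m

Δh = 20.6 cm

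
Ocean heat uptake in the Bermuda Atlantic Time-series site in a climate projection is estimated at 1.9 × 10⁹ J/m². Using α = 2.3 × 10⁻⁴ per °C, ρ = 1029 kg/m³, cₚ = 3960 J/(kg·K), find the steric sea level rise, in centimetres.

10.7 cm

Δh = αQ/(ρcₚ) = 2.3×10⁻⁴ × 1.9×10⁹ / (1029 × 3960) ≈ 0.10724 m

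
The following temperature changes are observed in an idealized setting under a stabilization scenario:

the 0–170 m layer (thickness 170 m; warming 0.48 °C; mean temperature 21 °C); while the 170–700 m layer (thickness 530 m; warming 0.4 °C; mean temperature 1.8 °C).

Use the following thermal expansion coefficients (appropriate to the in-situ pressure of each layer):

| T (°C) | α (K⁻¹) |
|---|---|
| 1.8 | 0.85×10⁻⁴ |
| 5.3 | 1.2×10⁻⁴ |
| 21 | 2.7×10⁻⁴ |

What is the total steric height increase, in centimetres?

Layer 1 at 21 °C → α = 2.7×10⁻⁴ K⁻¹
Layer 2 at 1.8 °C → α = 0.85×10⁻⁴ K⁻¹
0–170 m: 170 × 0.48 × 2.7×10⁻⁴ = 0.022032 m
Layer 2: 0.85×10⁻⁴ × 530 × 0.4 = 0.01802 m
Δh = 0.022032 + 0.01802 = 0.040052 m

Δh ≈ 4.0 cm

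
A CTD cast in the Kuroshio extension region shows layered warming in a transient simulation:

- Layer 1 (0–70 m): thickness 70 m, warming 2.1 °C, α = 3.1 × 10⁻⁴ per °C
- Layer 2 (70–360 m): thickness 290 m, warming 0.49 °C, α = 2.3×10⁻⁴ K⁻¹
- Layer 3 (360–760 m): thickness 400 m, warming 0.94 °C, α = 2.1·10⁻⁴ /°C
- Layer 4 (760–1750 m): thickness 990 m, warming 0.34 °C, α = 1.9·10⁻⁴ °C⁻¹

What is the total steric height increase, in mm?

220 mm of thermosteric rise

2.1 × 3.1×10⁻⁴ × 70 = 0.04557 m
70–360 m: 2.3×10⁻⁴ × 290 × 0.49 = 0.032683 m
2.1×10⁻⁴ × 400 × 0.94 = 0.07896 m
Layer 4: 0.34 × 990 × 1.9×10⁻⁴ = 0.063954 m
Δh = 0.04557 + 0.032683 + 0.07896 + 0.063954 = 0.221167 m ≈ 220 mm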